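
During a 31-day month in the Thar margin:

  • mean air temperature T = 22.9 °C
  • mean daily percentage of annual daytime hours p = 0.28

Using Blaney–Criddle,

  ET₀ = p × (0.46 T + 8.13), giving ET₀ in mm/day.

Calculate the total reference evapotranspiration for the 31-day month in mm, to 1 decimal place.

162.0 mm

ET₀ = 0.28 × (0.46 × 22.9 + 8.13) = 0.28 × 18.664 = 5.2259 mm/d
Monthly total = 5.2259 × 31 = 162.003 mm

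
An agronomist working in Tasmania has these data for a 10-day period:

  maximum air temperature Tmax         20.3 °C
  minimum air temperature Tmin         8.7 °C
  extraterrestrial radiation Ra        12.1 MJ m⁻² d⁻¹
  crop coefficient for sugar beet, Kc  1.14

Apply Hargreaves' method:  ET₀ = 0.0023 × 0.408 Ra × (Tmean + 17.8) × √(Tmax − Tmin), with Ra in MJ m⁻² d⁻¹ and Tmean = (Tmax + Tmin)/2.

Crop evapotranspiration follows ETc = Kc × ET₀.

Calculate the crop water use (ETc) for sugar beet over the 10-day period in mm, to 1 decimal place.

Tmean = (20.3 + 8.7)/2 = 14.50 °C
0.408 Ra = 0.408 × 12.1 = 4.9368 mm/d equivalent
ET₀ = 0.0023 × 4.9368 × (14.50 + 17.8) × √11.6 = 0.0023 × 4.9368 × 32.30 × 3.4059 = 1.2491 mm/d
ETc = Kc × ET₀ = 1.14 × 1.2491 = 1.4240 mm/d
Over 10 days: 1.4240 × 10 = 14.240 mm

14.2 mm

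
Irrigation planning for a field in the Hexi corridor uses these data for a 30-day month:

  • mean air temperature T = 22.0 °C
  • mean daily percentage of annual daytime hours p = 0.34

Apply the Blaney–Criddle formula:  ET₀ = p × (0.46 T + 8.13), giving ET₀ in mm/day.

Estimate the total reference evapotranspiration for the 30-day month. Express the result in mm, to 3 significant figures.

ET₀ = 0.34 × (0.46 × 22.0 + 8.13) = 0.34 × 18.250 = 6.2050 mm/d
Monthly total = 6.2050 × 30 = 186.150 mm

186 mm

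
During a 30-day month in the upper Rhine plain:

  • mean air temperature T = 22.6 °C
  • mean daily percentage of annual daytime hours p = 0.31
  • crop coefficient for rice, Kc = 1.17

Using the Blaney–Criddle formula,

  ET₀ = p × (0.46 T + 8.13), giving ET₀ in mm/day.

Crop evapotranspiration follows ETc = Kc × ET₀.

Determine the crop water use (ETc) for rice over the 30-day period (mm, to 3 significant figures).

ET₀ = 0.31 × (0.46 × 22.6 + 8.13) = 0.31 × 18.526 = 5.7431 mm/d
ETc = Kc × ET₀ = 1.17 × 5.7431 = 6.7194 mm/d
Over 30 days: 6.7194 × 30 = 201.582 mm

202 mm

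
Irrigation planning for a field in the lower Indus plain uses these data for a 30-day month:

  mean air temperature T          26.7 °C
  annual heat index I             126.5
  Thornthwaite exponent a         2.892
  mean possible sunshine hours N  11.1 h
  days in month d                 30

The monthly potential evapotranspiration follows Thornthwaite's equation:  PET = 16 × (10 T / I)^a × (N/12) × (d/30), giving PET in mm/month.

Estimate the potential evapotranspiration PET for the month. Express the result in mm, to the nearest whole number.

10T/I = 10 × 26.7 / 126.5 = 2.1107
(10T/I)^a = 2.1107^2.892 = 8.6744
Uncorrected PET = 16 × 8.6744 = 138.790 mm
Correction = (N/12)(d/30) = (11.1/12)(30/30) = 0.9250
PET = 138.790 × 0.9250 = 128.381 mm/month

128 mm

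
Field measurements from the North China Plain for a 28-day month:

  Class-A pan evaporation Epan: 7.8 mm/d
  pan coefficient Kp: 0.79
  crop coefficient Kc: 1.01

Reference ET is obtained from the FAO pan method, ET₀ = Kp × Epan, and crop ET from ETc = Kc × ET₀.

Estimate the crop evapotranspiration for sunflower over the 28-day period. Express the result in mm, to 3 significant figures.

ET₀ = 0.79 × 7.8 = 6.1620 mm/d
ETc = Kc × ET₀ = 1.01 × 6.1620 = 6.2236 mm/d
Over 28 days: 6.2236 × 28 = 174.261 mm

174 mm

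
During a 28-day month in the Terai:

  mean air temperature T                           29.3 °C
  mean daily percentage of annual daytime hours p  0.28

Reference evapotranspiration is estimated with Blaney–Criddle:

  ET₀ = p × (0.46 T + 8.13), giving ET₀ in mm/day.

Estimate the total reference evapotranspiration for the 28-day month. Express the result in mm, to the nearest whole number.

ET₀ = 0.28 × (0.46 × 29.3 + 8.13) = 0.28 × 21.608 = 6.0502 mm/d
Monthly total = 6.0502 × 28 = 169.406 mm

169 mm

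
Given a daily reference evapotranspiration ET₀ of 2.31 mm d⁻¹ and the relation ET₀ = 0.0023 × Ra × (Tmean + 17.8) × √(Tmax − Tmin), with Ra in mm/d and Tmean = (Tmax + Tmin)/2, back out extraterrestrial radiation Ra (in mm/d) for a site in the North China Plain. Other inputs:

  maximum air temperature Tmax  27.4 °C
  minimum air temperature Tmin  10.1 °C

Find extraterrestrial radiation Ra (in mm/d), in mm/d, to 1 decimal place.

Tmean = 18.75 °C; √ΔT = 4.1593
Ra = ET₀ / [0.0023 × (Tmean+17.8) × √ΔT] = 2.31 / (0.0023 × 36.55 × 4.1593) = 6.607 mm/d

6.6 mm/d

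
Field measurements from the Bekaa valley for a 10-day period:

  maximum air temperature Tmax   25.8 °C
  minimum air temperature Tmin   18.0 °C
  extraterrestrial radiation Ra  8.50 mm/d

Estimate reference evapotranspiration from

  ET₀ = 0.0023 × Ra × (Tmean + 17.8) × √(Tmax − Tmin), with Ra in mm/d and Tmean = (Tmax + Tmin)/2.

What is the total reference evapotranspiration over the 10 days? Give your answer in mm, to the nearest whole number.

22 mm

Tmean = (25.8 + 18.0)/2 = 21.90 °C
ET₀ = 0.0023 × 8.50 × (21.90 + 17.8) × √7.8 = 0.0023 × 8.50 × 39.70 × 2.7928 = 2.1676 mm/d
Over 10 days: 2.1676 × 10 = 21.676 mm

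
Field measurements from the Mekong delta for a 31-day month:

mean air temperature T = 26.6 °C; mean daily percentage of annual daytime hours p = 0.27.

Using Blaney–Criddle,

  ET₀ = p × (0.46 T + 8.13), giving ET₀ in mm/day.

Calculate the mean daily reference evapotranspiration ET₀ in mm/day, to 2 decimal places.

5.50 mm/day

ET₀ = 0.27 × (0.46 × 26.6 + 8.13) = 0.27 × 20.366 = 5.4988 mm/d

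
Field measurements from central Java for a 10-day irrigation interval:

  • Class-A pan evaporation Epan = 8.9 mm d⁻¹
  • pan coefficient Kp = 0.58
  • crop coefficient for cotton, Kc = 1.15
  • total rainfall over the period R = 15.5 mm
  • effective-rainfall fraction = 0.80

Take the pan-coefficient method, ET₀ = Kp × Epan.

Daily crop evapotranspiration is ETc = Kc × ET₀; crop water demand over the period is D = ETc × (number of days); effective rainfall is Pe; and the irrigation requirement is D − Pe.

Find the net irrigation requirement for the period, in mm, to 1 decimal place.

47.0 mm

ET₀ = 0.58 × 8.9 = 5.1620 mm/d
ETc = Kc × ET₀ = 1.15 × 5.1620 = 5.9363 mm/d
Crop demand D = ETc × 10 d = 5.9363 × 10 = 59.363 mm
Pe = 0.80 × 15.5 = 12.400 mm
D − Pe = 59.363 − 12.400 = 46.963 mm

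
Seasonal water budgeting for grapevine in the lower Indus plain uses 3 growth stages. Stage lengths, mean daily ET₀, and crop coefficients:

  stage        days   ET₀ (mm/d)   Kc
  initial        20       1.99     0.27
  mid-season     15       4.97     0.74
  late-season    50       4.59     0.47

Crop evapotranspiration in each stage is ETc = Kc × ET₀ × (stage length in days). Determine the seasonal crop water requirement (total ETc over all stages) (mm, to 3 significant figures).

initial: 0.27 × 1.99 × 20 = 10.75 mm
mid-season: 0.74 × 4.97 × 15 = 55.17 mm
late-season: 0.47 × 4.59 × 50 = 107.87 mm
Seasonal total = 173.79 mm

174 mm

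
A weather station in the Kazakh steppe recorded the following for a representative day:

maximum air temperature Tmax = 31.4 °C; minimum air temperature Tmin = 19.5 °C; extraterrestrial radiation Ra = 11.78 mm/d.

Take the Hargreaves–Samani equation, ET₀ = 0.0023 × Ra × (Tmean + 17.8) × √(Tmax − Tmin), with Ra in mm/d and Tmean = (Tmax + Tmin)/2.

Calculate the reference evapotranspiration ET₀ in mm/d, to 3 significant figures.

Tmean = (31.4 + 19.5)/2 = 25.45 °C
ET₀ = 0.0023 × 11.78 × (25.45 + 17.8) × √11.9 = 0.0023 × 11.78 × 43.25 × 3.4496 = 4.0423 mm/d

4.04 mm/d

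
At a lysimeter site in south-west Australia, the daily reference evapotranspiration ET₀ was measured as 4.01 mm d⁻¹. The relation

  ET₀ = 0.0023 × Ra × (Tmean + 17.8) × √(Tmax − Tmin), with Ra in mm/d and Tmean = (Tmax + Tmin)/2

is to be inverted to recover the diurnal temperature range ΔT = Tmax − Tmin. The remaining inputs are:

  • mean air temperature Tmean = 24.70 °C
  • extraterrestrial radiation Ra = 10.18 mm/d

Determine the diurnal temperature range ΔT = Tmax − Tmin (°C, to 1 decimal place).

√ΔT = ET₀ / [0.0023 × Ra × (Tmean+17.8)] = 4.01 / (0.0023 × 10.18 × 42.50) = 4.0298
ΔT = 4.0298² = 16.239 °C

16.2 °C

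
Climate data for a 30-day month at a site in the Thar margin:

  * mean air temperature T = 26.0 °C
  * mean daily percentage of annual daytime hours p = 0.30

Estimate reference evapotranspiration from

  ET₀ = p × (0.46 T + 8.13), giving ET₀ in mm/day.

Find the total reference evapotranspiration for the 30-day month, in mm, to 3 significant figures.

181 mm

ET₀ = 0.30 × (0.46 × 26.0 + 8.13) = 0.30 × 20.090 = 6.0270 mm/d
Monthly total = 6.0270 × 30 = 180.810 mm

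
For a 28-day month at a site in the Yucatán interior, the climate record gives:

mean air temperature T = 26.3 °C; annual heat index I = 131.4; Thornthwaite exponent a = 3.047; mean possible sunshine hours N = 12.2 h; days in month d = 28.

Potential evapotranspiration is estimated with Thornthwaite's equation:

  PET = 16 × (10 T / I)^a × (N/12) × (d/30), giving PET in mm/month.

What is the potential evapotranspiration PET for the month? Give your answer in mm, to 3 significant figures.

10T/I = 10 × 26.3 / 131.4 = 2.0015
(10T/I)^a = 2.0015^3.047 = 8.2838
Uncorrected PET = 16 × 8.2838 = 132.541 mm
Correction = (N/12)(d/30) = (12.2/12)(28/30) = 0.9489
PET = 132.541 × 0.9489 = 125.768 mm/month

126 mm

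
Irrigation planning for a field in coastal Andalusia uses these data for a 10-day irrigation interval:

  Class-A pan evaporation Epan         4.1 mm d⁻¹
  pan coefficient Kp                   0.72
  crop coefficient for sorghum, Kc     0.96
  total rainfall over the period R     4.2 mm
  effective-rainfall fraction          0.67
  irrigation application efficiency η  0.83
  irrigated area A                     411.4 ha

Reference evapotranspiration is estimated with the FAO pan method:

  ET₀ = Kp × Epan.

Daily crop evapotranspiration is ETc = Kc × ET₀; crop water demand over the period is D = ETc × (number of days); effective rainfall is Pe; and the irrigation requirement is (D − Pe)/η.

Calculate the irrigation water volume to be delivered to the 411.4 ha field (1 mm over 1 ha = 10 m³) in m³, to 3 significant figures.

127000 m³

ET₀ = 0.72 × 4.1 = 2.9520 mm/d
ETc = Kc × ET₀ = 0.96 × 2.9520 = 2.8339 mm/d
Crop demand D = ETc × 10 d = 2.8339 × 10 = 28.339 mm
Pe = 0.67 × 4.2 = 2.814 mm
D − Pe = 28.339 − 2.814 = 25.525 mm
Gross irrigation = 25.525 / 0.83 = 30.753 mm
Volume = 30.753 mm × 411.4 ha × 10 = 126517.8 m³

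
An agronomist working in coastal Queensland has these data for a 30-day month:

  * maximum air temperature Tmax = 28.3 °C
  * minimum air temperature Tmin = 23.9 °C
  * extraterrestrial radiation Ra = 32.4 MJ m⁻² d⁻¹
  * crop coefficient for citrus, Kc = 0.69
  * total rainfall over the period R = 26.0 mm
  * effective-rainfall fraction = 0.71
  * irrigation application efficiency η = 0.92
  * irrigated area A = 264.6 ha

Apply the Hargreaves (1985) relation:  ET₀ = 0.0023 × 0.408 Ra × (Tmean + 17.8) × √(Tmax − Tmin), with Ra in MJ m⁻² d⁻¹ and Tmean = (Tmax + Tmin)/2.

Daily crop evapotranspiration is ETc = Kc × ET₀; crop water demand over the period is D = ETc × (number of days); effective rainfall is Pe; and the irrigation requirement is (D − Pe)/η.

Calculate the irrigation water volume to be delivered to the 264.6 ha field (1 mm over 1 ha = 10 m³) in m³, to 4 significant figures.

113600 m³

Tmean = (28.3 + 23.9)/2 = 26.10 °C
0.408 Ra = 0.408 × 32.4 = 13.2192 mm/d equivalent
ET₀ = 0.0023 × 13.2192 × (26.10 + 17.8) × √4.4 = 0.0023 × 13.2192 × 43.90 × 2.0976 = 2.7998 mm/d
ETc = Kc × ET₀ = 0.69 × 2.7998 = 1.9319 mm/d
Crop demand D = ETc × 30 d = 1.9319 × 30 = 57.957 mm
Pe = 0.71 × 26.0 = 18.460 mm
D − Pe = 57.957 − 18.460 = 39.497 mm
Gross irrigation = 39.497 / 0.92 = 42.932 mm
Volume = 42.932 mm × 264.6 ha × 10 = 113598.1 m³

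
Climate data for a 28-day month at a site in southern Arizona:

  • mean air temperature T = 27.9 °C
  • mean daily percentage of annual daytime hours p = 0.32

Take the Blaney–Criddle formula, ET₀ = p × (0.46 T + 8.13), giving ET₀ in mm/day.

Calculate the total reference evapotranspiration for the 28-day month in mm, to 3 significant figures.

ET₀ = 0.32 × (0.46 × 27.9 + 8.13) = 0.32 × 20.964 = 6.7085 mm/d
Monthly total = 6.7085 × 28 = 187.838 mm

188 mm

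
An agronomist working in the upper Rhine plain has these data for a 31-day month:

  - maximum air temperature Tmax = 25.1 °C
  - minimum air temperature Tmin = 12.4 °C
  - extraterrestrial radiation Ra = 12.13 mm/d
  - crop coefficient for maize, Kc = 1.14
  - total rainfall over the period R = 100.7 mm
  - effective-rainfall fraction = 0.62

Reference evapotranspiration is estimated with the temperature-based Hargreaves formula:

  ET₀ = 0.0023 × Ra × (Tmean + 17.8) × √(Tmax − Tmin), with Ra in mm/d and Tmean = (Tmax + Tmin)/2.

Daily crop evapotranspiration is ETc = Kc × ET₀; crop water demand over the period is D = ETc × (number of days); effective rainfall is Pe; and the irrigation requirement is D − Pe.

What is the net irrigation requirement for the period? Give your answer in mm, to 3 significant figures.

66.0 mm

Tmean = (25.1 + 12.4)/2 = 18.75 °C
ET₀ = 0.0023 × 12.13 × (18.75 + 17.8) × √12.7 = 0.0023 × 12.13 × 36.55 × 3.5637 = 3.6339 mm/d
ETc = Kc × ET₀ = 1.14 × 3.6339 = 4.1426 mm/d
Crop demand D = ETc × 31 d = 4.1426 × 31 = 128.421 mm
Pe = 0.62 × 100.7 = 62.434 mm
D − Pe = 128.421 − 62.434 = 65.987 mm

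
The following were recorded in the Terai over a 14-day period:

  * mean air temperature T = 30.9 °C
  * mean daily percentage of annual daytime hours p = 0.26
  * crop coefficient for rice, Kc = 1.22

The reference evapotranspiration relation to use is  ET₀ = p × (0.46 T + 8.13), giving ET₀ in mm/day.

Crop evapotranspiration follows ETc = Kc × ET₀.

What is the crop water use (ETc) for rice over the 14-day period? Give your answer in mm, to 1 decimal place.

99.2 mm

ET₀ = 0.26 × (0.46 × 30.9 + 8.13) = 0.26 × 22.344 = 5.8094 mm/d
ETc = Kc × ET₀ = 1.22 × 5.8094 = 7.0875 mm/d
Over 14 days: 7.0875 × 14 = 99.225 mm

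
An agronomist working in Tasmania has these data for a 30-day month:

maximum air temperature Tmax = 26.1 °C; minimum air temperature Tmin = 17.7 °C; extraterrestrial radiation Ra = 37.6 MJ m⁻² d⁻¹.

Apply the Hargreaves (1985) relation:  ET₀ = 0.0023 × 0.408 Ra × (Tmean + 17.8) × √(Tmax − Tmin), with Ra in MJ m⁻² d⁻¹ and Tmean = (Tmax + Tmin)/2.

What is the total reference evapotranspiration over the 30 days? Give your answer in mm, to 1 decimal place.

Tmean = (26.1 + 17.7)/2 = 21.90 °C
0.408 Ra = 0.408 × 37.6 = 15.3408 mm/d equivalent
ET₀ = 0.0023 × 15.3408 × (21.90 + 17.8) × √8.4 = 0.0023 × 15.3408 × 39.70 × 2.8983 = 4.0598 mm/d
Over 30 days: 4.0598 × 30 = 121.794 mm

121.8 mm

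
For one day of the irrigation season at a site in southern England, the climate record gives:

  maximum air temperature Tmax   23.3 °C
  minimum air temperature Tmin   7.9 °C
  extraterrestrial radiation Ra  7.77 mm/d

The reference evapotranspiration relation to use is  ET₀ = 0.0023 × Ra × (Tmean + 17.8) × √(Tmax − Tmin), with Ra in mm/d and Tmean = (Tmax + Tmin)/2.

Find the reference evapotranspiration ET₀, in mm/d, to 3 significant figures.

2.34 mm/d

Tmean = (23.3 + 7.9)/2 = 15.60 °C
ET₀ = 0.0023 × 7.77 × (15.60 + 17.8) × √15.4 = 0.0023 × 7.77 × 33.40 × 3.9243 = 2.3424 mm/d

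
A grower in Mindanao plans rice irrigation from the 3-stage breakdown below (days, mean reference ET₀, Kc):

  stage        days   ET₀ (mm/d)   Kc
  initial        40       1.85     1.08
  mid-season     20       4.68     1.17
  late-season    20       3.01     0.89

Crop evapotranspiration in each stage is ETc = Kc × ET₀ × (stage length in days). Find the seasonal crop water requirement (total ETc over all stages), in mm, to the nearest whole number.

initial: 1.08 × 1.85 × 40 = 79.92 mm
mid-season: 1.17 × 4.68 × 20 = 109.51 mm
late-season: 0.89 × 3.01 × 20 = 53.58 mm
Seasonal total = 243.01 mm

243 mm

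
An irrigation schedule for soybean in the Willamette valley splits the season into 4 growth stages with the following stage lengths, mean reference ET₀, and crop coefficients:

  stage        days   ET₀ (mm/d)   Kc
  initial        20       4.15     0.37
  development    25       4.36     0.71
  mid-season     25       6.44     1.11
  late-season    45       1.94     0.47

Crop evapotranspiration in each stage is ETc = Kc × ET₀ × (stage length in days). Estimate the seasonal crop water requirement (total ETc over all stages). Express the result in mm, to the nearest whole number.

328 mm

initial: 0.37 × 4.15 × 20 = 30.71 mm
development: 0.71 × 4.36 × 25 = 77.39 mm
mid-season: 1.11 × 6.44 × 25 = 178.71 mm
late-season: 0.47 × 1.94 × 45 = 41.03 mm
Seasonal total = 327.84 mm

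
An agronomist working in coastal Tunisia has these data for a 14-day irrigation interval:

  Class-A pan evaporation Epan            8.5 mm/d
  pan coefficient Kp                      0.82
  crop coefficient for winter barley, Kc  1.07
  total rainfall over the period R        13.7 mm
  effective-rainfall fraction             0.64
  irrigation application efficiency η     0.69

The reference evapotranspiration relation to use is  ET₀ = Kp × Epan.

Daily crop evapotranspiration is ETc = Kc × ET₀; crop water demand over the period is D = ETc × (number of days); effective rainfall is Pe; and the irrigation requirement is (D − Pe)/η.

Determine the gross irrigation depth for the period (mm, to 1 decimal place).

ET₀ = 0.82 × 8.5 = 6.9700 mm/d
ETc = Kc × ET₀ = 1.07 × 6.9700 = 7.4579 mm/d
Crop demand D = ETc × 14 d = 7.4579 × 14 = 104.411 mm
Pe = 0.64 × 13.7 = 8.768 mm
D − Pe = 104.411 − 8.768 = 95.643 mm
Gross irrigation = 95.643 / 0.69 = 138.613 mm

138.6 mm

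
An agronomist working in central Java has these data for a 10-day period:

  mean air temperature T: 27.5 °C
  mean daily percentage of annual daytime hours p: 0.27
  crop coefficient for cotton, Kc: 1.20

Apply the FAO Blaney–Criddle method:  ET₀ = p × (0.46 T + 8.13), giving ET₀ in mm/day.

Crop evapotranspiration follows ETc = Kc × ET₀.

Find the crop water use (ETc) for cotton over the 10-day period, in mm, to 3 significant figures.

ET₀ = 0.27 × (0.46 × 27.5 + 8.13) = 0.27 × 20.780 = 5.6106 mm/d
ETc = Kc × ET₀ = 1.20 × 5.6106 = 6.7327 mm/d
Over 10 days: 6.7327 × 10 = 67.327 mm

67.3 mm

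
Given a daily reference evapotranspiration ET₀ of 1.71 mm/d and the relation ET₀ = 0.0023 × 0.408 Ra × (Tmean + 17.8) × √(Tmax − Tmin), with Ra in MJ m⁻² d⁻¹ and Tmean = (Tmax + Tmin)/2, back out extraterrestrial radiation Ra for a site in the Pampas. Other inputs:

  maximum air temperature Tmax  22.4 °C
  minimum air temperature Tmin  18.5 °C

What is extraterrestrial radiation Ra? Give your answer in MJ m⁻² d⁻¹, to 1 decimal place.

24.1 MJ m⁻² d⁻¹

Tmean = (22.4+18.5)/2 = 20.45 °C; ΔT = 3.9
Ra = ET₀ / [0.0023 × 0.408 × (Tmean+17.8) × √ΔT]
   = 1.71 / (0.0023 × 0.408 × 38.25 × 1.9748) = 24.124 MJ m⁻² d⁻¹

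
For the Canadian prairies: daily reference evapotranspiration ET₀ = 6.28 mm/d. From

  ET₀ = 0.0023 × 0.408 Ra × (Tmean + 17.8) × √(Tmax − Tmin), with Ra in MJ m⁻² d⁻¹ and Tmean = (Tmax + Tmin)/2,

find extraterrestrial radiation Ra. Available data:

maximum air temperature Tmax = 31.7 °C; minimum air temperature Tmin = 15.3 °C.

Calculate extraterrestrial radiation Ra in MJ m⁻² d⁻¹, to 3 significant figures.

40.0 MJ m⁻² d⁻¹

Tmean = (31.7+15.3)/2 = 23.50 °C; ΔT = 16.4
Ra = ET₀ / [0.0023 × 0.408 × (Tmean+17.8) × √ΔT]
   = 6.28 / (0.0023 × 0.408 × 41.30 × 4.0497) = 40.013 MJ m⁻² d⁻¹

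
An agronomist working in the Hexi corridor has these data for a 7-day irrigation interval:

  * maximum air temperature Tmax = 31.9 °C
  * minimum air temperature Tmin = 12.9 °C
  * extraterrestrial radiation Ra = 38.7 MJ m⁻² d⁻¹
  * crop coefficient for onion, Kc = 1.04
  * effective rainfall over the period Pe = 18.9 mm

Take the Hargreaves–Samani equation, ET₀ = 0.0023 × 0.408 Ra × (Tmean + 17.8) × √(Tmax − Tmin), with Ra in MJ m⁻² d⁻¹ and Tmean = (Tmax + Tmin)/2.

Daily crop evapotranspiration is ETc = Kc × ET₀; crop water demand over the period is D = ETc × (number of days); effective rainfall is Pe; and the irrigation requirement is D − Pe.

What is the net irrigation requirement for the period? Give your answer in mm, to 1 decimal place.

Tmean = (31.9 + 12.9)/2 = 22.40 °C
0.408 Ra = 0.408 × 38.7 = 15.7896 mm/d equivalent
ET₀ = 0.0023 × 15.7896 × (22.40 + 17.8) × √19.0 = 0.0023 × 15.7896 × 40.20 × 4.3589 = 6.3636 mm/d
ETc = Kc × ET₀ = 1.04 × 6.3636 = 6.6181 mm/d
Crop demand D = ETc × 7 d = 6.6181 × 7 = 46.327 mm
D − Pe = 46.327 − 18.9 = 27.427 mm

27.4 mm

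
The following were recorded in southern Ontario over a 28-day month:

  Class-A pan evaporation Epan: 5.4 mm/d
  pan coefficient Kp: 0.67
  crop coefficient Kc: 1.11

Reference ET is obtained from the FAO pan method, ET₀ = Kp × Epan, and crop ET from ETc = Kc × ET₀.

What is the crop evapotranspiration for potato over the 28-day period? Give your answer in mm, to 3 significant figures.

112 mm

ET₀ = 0.67 × 5.4 = 3.6180 mm/d
ETc = Kc × ET₀ = 1.11 × 3.6180 = 4.0160 mm/d
Over 28 days: 4.0160 × 28 = 112.448 mm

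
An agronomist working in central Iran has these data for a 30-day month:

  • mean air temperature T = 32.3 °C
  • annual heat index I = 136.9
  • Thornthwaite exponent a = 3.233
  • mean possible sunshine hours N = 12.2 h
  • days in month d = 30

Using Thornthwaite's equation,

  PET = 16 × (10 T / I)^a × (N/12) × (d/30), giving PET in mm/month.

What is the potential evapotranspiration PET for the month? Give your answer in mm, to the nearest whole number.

261 mm

10T/I = 10 × 32.3 / 136.9 = 2.3594
(10T/I)^a = 2.3594^3.233 = 16.0423
Uncorrected PET = 16 × 16.0423 = 256.677 mm
Correction = (N/12)(d/30) = (12.2/12)(30/30) = 1.0167
PET = 256.677 × 1.0167 = 260.964 mm/month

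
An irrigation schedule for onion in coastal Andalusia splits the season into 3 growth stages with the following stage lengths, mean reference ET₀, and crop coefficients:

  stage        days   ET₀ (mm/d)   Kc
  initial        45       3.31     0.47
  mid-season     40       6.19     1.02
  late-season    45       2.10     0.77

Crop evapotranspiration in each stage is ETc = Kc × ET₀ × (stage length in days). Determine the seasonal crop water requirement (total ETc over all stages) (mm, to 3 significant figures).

initial: 0.47 × 3.31 × 45 = 70.01 mm
mid-season: 1.02 × 6.19 × 40 = 252.55 mm
late-season: 0.77 × 2.10 × 45 = 72.77 mm
Seasonal total = 395.33 mm

395 mm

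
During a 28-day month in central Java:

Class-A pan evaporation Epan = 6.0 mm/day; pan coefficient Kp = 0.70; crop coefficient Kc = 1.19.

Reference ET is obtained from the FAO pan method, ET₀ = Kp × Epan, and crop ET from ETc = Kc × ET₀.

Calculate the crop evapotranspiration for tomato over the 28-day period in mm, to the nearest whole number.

ET₀ = 0.70 × 6.0 = 4.2000 mm/d
ETc = Kc × ET₀ = 1.19 × 4.2000 = 4.9980 mm/d
Over 28 days: 4.9980 × 28 = 139.944 mm

140 mm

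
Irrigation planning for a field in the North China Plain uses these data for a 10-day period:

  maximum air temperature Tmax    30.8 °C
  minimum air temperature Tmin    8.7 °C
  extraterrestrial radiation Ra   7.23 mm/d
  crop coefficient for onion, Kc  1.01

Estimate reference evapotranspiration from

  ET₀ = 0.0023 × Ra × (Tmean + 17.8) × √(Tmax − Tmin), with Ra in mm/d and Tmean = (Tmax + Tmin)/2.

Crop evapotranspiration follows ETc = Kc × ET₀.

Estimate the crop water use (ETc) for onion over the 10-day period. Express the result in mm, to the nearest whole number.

Tmean = (30.8 + 8.7)/2 = 19.75 °C
ET₀ = 0.0023 × 7.23 × (19.75 + 17.8) × √22.1 = 0.0023 × 7.23 × 37.55 × 4.7011 = 2.9355 mm/d
ETc = Kc × ET₀ = 1.01 × 2.9355 = 2.9649 mm/d
Over 10 days: 2.9649 × 10 = 29.649 mm

30 mm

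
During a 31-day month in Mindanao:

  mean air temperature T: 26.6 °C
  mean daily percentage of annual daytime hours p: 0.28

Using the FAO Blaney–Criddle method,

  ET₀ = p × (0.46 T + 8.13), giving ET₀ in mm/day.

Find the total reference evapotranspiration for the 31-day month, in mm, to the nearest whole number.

ET₀ = 0.28 × (0.46 × 26.6 + 8.13) = 0.28 × 20.366 = 5.7025 mm/d
Monthly total = 5.7025 × 31 = 176.778 mm

177 mm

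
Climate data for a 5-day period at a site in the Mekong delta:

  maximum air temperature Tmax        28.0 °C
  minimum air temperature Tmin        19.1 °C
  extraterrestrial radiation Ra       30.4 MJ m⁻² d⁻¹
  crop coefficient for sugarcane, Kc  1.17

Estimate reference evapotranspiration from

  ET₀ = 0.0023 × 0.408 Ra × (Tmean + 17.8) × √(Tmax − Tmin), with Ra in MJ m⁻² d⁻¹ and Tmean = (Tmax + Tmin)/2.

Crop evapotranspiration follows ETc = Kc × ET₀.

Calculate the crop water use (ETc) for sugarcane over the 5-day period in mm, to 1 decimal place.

20.6 mm

Tmean = (28.0 + 19.1)/2 = 23.55 °C
0.408 Ra = 0.408 × 30.4 = 12.4032 mm/d equivalent
ET₀ = 0.0023 × 12.4032 × (23.55 + 17.8) × √8.9 = 0.0023 × 12.4032 × 41.35 × 2.9833 = 3.5191 mm/d
ETc = Kc × ET₀ = 1.17 × 3.5191 = 4.1173 mm/d
Over 5 days: 4.1173 × 5 = 20.587 mm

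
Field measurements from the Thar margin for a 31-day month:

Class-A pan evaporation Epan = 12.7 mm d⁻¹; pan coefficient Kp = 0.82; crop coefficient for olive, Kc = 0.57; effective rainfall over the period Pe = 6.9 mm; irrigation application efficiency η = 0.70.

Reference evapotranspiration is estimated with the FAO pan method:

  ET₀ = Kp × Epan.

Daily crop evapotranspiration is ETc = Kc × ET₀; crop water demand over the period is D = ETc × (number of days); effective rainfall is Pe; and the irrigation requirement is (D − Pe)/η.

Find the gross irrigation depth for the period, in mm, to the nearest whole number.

253 mm

ET₀ = 0.82 × 12.7 = 10.4140 mm/d
ETc = Kc × ET₀ = 0.57 × 10.4140 = 5.9360 mm/d
Crop demand D = ETc × 31 d = 5.9360 × 31 = 184.016 mm
D − Pe = 184.016 − 6.9 = 177.116 mm
Gross irrigation = 177.116 / 0.70 = 253.023 mm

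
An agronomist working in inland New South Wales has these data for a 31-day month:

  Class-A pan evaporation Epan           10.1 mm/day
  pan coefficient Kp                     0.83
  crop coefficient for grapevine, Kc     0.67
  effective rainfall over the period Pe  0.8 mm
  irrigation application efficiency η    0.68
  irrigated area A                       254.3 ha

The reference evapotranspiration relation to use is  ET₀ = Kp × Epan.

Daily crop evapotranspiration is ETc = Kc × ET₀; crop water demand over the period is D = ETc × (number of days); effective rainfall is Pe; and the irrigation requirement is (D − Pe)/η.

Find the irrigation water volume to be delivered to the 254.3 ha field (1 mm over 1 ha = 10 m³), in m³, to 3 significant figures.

ET₀ = 0.83 × 10.1 = 8.3830 mm/d
ETc = Kc × ET₀ = 0.67 × 8.3830 = 5.6166 mm/d
Crop demand D = ETc × 31 d = 5.6166 × 31 = 174.115 mm
D − Pe = 174.115 − 0.8 = 173.315 mm
Gross irrigation = 173.315 / 0.68 = 254.875 mm
Volume = 254.875 mm × 254.3 ha × 10 = 648147.1 m³

648000 m³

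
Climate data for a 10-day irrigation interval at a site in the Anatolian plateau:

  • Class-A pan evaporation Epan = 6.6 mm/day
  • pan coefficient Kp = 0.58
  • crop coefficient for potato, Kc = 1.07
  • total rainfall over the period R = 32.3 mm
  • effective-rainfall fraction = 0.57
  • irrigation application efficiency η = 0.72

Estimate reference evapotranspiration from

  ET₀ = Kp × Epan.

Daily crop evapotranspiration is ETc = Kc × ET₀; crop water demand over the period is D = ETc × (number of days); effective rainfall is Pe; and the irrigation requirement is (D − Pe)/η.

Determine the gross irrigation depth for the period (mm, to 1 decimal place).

31.3 mm

ET₀ = 0.58 × 6.6 = 3.8280 mm/d
ETc = Kc × ET₀ = 1.07 × 3.8280 = 4.0960 mm/d
Crop demand D = ETc × 10 d = 4.0960 × 10 = 40.960 mm
Pe = 0.57 × 32.3 = 18.411 mm
D − Pe = 40.960 − 18.411 = 22.549 mm
Gross irrigation = 22.549 / 0.72 = 31.318 mm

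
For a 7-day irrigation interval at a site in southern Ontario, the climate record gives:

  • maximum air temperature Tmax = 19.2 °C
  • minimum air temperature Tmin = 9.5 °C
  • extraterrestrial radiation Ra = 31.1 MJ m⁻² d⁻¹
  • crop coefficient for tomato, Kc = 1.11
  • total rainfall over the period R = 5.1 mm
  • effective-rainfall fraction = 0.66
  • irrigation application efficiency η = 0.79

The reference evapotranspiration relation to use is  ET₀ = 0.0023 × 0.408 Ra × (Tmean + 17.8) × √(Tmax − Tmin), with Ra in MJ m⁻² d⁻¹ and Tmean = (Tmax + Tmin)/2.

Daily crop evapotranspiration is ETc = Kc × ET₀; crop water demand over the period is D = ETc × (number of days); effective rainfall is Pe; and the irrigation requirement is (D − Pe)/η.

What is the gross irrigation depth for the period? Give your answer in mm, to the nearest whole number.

24 mm

Tmean = (19.2 + 9.5)/2 = 14.35 °C
0.408 Ra = 0.408 × 31.1 = 12.6888 mm/d equivalent
ET₀ = 0.0023 × 12.6888 × (14.35 + 17.8) × √9.7 = 0.0023 × 12.6888 × 32.15 × 3.1145 = 2.9223 mm/d
ETc = Kc × ET₀ = 1.11 × 2.9223 = 3.2438 mm/d
Crop demand D = ETc × 7 d = 3.2438 × 7 = 22.707 mm
Pe = 0.66 × 5.1 = 3.366 mm
D − Pe = 22.707 − 3.366 = 19.341 mm
Gross irrigation = 19.341 / 0.79 = 24.482 mm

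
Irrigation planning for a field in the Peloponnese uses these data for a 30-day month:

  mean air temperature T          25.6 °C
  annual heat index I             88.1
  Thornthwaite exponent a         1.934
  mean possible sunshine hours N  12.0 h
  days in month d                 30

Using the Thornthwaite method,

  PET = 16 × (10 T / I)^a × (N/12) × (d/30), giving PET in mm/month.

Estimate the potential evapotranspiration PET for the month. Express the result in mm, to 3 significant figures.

126 mm

10T/I = 10 × 25.6 / 88.1 = 2.9058
(10T/I)^a = 2.9058^1.934 = 7.8697
Uncorrected PET = 16 × 7.8697 = 125.915 mm
Correction = (N/12)(d/30) = (12.0/12)(30/30) = 1.0000
PET = 125.915 × 1.0000 = 125.915 mm/month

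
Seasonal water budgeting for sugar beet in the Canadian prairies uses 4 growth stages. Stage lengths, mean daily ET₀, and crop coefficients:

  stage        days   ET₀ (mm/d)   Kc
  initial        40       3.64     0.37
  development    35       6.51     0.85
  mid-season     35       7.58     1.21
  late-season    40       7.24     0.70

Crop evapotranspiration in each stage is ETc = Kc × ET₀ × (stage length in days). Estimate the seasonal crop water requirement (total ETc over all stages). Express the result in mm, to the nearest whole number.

initial: 0.37 × 3.64 × 40 = 53.87 mm
development: 0.85 × 6.51 × 35 = 193.67 mm
mid-season: 1.21 × 7.58 × 35 = 321.01 mm
late-season: 0.70 × 7.24 × 40 = 202.72 mm
Seasonal total = 771.27 mm

771 mm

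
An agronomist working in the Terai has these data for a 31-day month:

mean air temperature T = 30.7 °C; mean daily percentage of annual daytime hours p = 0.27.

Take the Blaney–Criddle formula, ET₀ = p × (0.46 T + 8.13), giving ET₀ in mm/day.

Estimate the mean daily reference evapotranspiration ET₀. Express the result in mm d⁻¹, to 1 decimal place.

6.0 mm d⁻¹

ET₀ = 0.27 × (0.46 × 30.7 + 8.13) = 0.27 × 22.252 = 6.0080 mm/d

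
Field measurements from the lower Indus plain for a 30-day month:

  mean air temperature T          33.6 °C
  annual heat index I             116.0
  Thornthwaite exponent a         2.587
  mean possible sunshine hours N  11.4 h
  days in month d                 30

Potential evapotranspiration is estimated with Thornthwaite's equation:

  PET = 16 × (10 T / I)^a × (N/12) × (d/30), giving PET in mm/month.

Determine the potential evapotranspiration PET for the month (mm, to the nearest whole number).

238 mm

10T/I = 10 × 33.6 / 116.0 = 2.8966
(10T/I)^a = 2.8966^2.587 = 15.6641
Uncorrected PET = 16 × 15.6641 = 250.626 mm
Correction = (N/12)(d/30) = (11.4/12)(30/30) = 0.9500
PET = 250.626 × 0.9500 = 238.095 mm/month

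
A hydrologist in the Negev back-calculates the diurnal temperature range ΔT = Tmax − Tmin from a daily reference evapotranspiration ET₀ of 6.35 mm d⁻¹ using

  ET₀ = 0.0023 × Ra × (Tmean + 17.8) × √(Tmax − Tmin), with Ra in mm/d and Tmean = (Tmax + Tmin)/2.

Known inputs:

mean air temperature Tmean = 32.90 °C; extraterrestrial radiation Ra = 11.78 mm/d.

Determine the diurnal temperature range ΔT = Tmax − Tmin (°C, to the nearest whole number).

21 °C

√ΔT = ET₀ / [0.0023 × Ra × (Tmean+17.8)] = 6.35 / (0.0023 × 11.78 × 50.70) = 4.6227
ΔT = 4.6227² = 21.369 °C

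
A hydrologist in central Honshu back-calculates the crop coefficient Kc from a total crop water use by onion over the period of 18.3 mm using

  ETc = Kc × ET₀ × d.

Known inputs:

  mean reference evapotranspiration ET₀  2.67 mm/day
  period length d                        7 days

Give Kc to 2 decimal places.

0.98

ETc = Kc × ET₀ × d  ⇒  Kc = ETc / (ET₀ × d)
Kc = 18.3 / (2.67 × 7) = 18.3 / 18.69 = 0.9791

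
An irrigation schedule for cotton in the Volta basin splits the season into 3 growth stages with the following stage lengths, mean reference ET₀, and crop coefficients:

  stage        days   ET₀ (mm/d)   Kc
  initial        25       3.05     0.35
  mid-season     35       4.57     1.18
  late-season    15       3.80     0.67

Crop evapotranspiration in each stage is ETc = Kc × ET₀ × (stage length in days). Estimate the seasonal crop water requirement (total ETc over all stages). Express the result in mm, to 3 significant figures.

254 mm

initial: 0.35 × 3.05 × 25 = 26.69 mm
mid-season: 1.18 × 4.57 × 35 = 188.74 mm
late-season: 0.67 × 3.80 × 15 = 38.19 mm
Seasonal total = 253.62 mm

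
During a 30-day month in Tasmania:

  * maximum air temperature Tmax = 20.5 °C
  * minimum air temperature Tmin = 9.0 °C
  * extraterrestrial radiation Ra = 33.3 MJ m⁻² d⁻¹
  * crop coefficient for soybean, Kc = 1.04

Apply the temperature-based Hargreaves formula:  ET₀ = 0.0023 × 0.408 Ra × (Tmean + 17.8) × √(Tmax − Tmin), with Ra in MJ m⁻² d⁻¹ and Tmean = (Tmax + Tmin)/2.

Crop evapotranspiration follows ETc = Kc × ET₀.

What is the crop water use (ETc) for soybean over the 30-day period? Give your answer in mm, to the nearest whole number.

108 mm

Tmean = (20.5 + 9.0)/2 = 14.75 °C
0.408 Ra = 0.408 × 33.3 = 13.5864 mm/d equivalent
ET₀ = 0.0023 × 13.5864 × (14.75 + 17.8) × √11.5 = 0.0023 × 13.5864 × 32.55 × 3.3912 = 3.4493 mm/d
ETc = Kc × ET₀ = 1.04 × 3.4493 = 3.5873 mm/d
Over 30 days: 3.5873 × 30 = 107.619 mm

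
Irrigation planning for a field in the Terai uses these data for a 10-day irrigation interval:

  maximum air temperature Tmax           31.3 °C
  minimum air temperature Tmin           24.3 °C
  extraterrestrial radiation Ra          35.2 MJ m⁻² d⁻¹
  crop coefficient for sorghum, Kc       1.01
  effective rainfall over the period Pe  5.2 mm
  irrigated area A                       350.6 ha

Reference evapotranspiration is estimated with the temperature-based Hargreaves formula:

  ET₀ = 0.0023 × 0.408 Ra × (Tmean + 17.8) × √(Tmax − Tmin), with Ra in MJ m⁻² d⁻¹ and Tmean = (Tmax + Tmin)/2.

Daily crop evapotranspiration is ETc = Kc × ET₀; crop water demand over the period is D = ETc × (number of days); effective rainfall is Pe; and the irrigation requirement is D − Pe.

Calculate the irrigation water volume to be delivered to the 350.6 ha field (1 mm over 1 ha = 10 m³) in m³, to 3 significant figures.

123000 m³

Tmean = (31.3 + 24.3)/2 = 27.80 °C
0.408 Ra = 0.408 × 35.2 = 14.3616 mm/d equivalent
ET₀ = 0.0023 × 14.3616 × (27.80 + 17.8) × √7.0 = 0.0023 × 14.3616 × 45.60 × 2.6458 = 3.9852 mm/d
ETc = Kc × ET₀ = 1.01 × 3.9852 = 4.0251 mm/d
Crop demand D = ETc × 10 d = 4.0251 × 10 = 40.251 mm
D − Pe = 40.251 − 5.2 = 35.051 mm
Volume = 35.051 mm × 350.6 ha × 10 = 122888.8 m³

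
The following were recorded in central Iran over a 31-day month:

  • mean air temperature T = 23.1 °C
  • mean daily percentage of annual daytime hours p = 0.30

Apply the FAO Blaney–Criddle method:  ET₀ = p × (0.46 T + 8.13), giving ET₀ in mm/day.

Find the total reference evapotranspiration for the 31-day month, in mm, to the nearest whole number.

174 mm

ET₀ = 0.30 × (0.46 × 23.1 + 8.13) = 0.30 × 18.756 = 5.6268 mm/d
Monthly total = 5.6268 × 31 = 174.431 mm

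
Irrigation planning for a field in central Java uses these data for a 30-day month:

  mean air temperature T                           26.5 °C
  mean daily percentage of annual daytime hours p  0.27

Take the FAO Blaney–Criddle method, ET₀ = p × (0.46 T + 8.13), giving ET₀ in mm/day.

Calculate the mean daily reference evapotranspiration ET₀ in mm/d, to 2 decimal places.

ET₀ = 0.27 × (0.46 × 26.5 + 8.13) = 0.27 × 20.320 = 5.4864 mm/d

5.49 mm/d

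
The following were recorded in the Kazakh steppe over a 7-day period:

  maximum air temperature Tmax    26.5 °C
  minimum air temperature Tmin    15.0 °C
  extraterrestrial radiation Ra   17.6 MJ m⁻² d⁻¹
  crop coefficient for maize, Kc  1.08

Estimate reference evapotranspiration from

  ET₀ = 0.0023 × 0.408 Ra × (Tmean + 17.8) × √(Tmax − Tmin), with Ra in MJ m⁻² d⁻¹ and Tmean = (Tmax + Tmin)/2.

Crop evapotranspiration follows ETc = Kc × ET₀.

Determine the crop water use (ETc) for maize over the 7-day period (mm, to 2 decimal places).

16.32 mm

Tmean = (26.5 + 15.0)/2 = 20.75 °C
0.408 Ra = 0.408 × 17.6 = 7.1808 mm/d equivalent
ET₀ = 0.0023 × 7.1808 × (20.75 + 17.8) × √11.5 = 0.0023 × 7.1808 × 38.55 × 3.3912 = 2.1591 mm/d
ETc = Kc × ET₀ = 1.08 × 2.1591 = 2.3318 mm/d
Over 7 days: 2.3318 × 7 = 16.323 mm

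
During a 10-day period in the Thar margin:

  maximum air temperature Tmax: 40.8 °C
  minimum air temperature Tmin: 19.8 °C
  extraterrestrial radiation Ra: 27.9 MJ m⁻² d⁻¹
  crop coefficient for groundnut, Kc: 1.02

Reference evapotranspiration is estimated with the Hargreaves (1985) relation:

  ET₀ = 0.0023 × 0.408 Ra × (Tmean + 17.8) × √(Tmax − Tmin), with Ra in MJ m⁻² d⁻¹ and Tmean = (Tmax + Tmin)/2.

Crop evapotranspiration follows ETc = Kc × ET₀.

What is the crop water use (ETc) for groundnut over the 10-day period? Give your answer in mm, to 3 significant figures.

Tmean = (40.8 + 19.8)/2 = 30.30 °C
0.408 Ra = 0.408 × 27.9 = 11.3832 mm/d equivalent
ET₀ = 0.0023 × 11.3832 × (30.30 + 17.8) × √21.0 = 0.0023 × 11.3832 × 48.10 × 4.5826 = 5.7710 mm/d
ETc = Kc × ET₀ = 1.02 × 5.7710 = 5.8864 mm/d
Over 10 days: 5.8864 × 10 = 58.864 mm

58.9 mm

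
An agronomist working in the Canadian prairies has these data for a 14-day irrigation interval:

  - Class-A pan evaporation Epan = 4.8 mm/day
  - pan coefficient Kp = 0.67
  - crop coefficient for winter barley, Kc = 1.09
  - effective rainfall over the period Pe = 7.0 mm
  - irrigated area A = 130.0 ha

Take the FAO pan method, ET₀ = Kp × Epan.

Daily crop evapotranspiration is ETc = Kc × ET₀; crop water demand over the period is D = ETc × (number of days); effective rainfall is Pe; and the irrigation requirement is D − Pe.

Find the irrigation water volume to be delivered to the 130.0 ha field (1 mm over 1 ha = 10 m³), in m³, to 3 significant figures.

54700 m³

ET₀ = 0.67 × 4.8 = 3.2160 mm/d
ETc = Kc × ET₀ = 1.09 × 3.2160 = 3.5054 mm/d
Crop demand D = ETc × 14 d = 3.5054 × 14 = 49.076 mm
D − Pe = 49.076 − 7.0 = 42.076 mm
Volume = 42.076 mm × 130.0 ha × 10 = 54698.8 m³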